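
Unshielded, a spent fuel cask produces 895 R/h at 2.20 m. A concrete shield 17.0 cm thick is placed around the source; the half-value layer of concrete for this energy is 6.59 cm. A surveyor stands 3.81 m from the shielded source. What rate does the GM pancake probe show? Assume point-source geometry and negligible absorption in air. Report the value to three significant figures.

49.9 R/h

Distance alone: (2.20/3.81)² = 0.3334, so 895 × 0.3334 = 298.4 R/h.
Shield: 17.0/6.59 = 2.580 half-value layers → attenuation 2^(−2.580) = 0.1672.
Combined: 298.4 × 0.1672 = 49.89 R/h.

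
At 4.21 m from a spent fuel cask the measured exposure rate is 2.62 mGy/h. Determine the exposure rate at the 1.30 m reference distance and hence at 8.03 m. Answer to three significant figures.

Using I₁d₁² = I₂d₂²,
At 1.30 m: 2.62 × (4.21/1.30)² = 2.62 × 10.49 = 27.48 mGy/h
At 8.03 m: 27.48 × (1.30/8.03)² = 27.48 × 0.02621 = 0.7203 mGy/h.

27.5 mGy/h; 0.720 mGy/h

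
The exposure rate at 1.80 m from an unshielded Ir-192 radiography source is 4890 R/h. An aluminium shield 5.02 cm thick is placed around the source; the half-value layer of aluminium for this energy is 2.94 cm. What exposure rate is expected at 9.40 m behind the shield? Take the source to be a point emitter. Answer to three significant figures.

Distance alone: 4890 × (1.80/9.40)² = 4890 × 0.03667 = 179.3 R/h.
Shield: 5.02/2.94 = 1.707 half-value layers → attenuation 2^(−1.707) = 0.3063.
Combined: 179.3 × 0.3063 = 54.92 R/h.

54.9 R/h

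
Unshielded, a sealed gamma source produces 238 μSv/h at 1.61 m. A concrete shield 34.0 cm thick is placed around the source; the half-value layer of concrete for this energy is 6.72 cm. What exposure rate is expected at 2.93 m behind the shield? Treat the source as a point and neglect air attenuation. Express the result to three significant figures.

Distance alone: 238 × (1.61/2.93)² = 238 × 0.3019 = 71.85 μSv/h.
Shield: 34.0/6.72 = 5.060 half-value layers → attenuation 2^(−5.060) = 0.02998.
Combined: 71.85 × 0.02998 = 2.154 μSv/h.

2.15 μSv/h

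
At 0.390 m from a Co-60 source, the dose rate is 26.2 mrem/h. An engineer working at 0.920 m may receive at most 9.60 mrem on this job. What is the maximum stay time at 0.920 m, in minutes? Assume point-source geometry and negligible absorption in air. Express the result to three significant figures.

Since intensity falls as 1/r², rate at 0.920 m:
(0.390/0.920)² = 0.1797, so 26.2 × 0.1797 = 4.708 mrem/h.
Stay time = 9.60 mrem ÷ 4.708 mrem/h = 2.039 h = 122.3 min.

122 min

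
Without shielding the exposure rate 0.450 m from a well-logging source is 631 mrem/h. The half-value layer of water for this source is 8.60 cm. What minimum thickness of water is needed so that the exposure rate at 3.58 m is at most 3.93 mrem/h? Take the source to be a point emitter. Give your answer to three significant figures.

11.6 cm

At 3.58 m, distance alone gives (0.450/3.58)² = 0.01580, so 631 × 0.01580 = 9.970 mrem/h.
Further attenuation needed: 9.970/3.93 = 2.537.
n = log₂(2.537) = 1.343 half-value layers.
Thickness = 1.343 × 8.60 cm = 11.55 cm.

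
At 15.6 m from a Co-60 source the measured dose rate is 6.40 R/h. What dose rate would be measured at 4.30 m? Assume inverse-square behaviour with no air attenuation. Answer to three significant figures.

84.2 R/h

By the inverse-square law, scaling from 15.6 m to 4.30 m:
(15.6/4.30)² = 13.16, so 6.40 × 13.16 = 84.22 R/h.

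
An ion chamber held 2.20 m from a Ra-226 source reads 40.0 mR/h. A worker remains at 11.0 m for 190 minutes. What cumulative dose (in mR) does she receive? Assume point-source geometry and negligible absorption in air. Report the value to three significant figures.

5.07 mR

Intensity scales as (d₁/d₂)², so rate at 11.0 m:
40.0 × (2.20/11.0)² = 40.0 × 0.04000 = 1.600 mR/h.
Dose = rate × time = 1.600 mR/h × 3.167 h = 5.067 mR.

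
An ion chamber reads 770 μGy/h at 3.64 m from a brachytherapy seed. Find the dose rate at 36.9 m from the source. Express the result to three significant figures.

7.49 μGy/h

By the inverse-square law, the rate at 36.9 m is
(3.64/36.9)² = 0.009731, so 770 × 0.009731 = 7.493 μGy/h.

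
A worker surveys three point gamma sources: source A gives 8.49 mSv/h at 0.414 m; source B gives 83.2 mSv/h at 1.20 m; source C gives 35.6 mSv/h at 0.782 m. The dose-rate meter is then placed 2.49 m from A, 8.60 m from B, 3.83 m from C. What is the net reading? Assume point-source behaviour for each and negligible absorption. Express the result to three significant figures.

By superposition, sum each source's inverse-square contribution:
A: 8.49 × (0.414/2.49)² = 0.2347 mSv/h
B: 83.2 × (1.20/8.60)² = 1.620 mSv/h
C: 35.6 × (0.782/3.83)² = 1.484 mSv/h
Total = 0.2347 + 1.620 + 1.484 = 3.339 mSv/h.

3.34 mSv/h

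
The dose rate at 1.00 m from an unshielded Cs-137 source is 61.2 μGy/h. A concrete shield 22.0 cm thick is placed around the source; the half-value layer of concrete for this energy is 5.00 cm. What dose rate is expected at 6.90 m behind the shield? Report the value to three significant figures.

0.0609 μGy/h

Distance alone: (1.00/6.90)² = 0.02100, so 61.2 × 0.02100 = 1.285 μGy/h.
Shield: 22.0/5.00 = 4.400 half-value layers → attenuation 2^(−4.400) = 0.04737.
Combined: 1.285 × 0.04737 = 0.06087 μGy/h.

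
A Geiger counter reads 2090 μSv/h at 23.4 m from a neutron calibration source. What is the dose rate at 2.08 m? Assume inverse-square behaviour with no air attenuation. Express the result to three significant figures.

265000 μSv/h

Since intensity falls as 1/r², the rate at 2.08 m is
(23.4/2.08)² = 126.6, so 2090 × 126.6 = 264600 μSv/h.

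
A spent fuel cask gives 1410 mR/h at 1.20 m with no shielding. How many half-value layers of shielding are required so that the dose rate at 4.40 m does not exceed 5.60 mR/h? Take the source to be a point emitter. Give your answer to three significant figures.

At 4.40 m, distance alone gives (1.20/4.40)² = 0.07438, so 1410 × 0.07438 = 104.9 mR/h.
Further attenuation needed: 104.9/5.60 = 18.73.
n = log₂(18.73) = 4.227 half-value layers.

4.23 half-value layers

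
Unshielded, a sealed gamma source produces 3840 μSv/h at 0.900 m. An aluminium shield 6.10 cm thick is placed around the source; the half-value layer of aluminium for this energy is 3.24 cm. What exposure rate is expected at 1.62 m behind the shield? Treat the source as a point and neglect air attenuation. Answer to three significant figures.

321 μSv/h

Distance alone: 3840 × (0.900/1.62)² = 3840 × 0.3086 = 1185 μSv/h.
Shield: 6.10/3.24 = 1.883 half-value layers → attenuation 2^(−1.883) = 0.2711.
Combined: 1185 × 0.2711 = 321.3 μSv/h.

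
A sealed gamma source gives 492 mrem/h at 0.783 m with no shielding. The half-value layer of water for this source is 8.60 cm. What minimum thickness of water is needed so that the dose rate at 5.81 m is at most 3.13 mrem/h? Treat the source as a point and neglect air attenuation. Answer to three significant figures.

At 5.81 m, distance alone gives (0.783/5.81)² = 0.01816, so 492 × 0.01816 = 8.935 mrem/h.
Further attenuation needed: 8.935/3.13 = 2.855.
n = log₂(2.855) = 1.513 half-value layers.
Thickness = 1.513 × 8.60 cm = 13.01 cm.

13.0 cm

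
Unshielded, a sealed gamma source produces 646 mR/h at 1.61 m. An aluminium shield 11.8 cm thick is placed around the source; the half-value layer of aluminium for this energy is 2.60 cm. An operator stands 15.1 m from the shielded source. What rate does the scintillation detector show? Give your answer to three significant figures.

0.316 mR/h

Distance alone: 646 × (1.61/15.1)² = 646 × 0.01137 = 7.345 mR/h.
Shield: 11.8/2.60 = 4.538 half-value layers → attenuation 2^(−4.538) = 0.04305.
Combined: 7.345 × 0.04305 = 0.3162 mR/h.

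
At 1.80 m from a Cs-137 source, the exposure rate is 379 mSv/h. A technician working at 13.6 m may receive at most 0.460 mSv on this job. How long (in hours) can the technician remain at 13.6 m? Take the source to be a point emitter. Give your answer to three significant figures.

0.0693 h

Since intensity falls as 1/r², rate at 13.6 m:
379 × (1.80/13.6)² = 379 × 0.01752 = 6.640 mSv/h.
Stay time = 0.460 mSv ÷ 6.640 mSv/h = 0.06928 h.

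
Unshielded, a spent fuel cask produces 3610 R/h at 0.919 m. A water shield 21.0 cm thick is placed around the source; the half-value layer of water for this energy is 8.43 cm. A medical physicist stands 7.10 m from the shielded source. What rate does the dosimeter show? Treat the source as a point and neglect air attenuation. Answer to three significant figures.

10.8 R/h

Distance alone: 3610 × (0.919/7.10)² = 3610 × 0.01675 = 60.47 R/h.
Shield: 21.0/8.43 = 2.491 half-value layers → attenuation 2^(−2.491) = 0.1779.
Combined: 60.47 × 0.1779 = 10.76 R/h.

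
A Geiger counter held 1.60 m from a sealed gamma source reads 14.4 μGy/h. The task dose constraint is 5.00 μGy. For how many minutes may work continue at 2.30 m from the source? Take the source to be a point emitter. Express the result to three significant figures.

Since intensity falls as 1/r², rate at 2.30 m:
14.4 × (1.60/2.30)² = 14.4 × 0.4839 = 6.968 μGy/h.
Stay time = 5.00 μGy ÷ 6.968 μGy/h = 0.7176 h = 43.06 min.

43.1 min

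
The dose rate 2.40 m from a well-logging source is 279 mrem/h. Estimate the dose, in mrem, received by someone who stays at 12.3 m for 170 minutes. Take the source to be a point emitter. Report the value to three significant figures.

By the inverse-square law, rate at 12.3 m:
(2.40/12.3)² = 0.03807, so 279 × 0.03807 = 10.62 mrem/h.
Dose = rate × time = 10.62 mrem/h × 2.833 h = 30.09 mrem.

30.1 mrem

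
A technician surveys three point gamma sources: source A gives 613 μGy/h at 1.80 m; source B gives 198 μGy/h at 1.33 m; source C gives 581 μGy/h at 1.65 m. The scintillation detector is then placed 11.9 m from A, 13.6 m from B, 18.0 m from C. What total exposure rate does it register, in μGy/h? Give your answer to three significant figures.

20.8 μGy/h

Each source contributes Iᵢ·(dᵢ/rᵢ)²; contributions add.
A: 613 × (1.80/11.9)² = 14.03 μGy/h
B: 198 × (1.33/13.6)² = 1.894 μGy/h
C: 581 × (1.65/18.0)² = 4.882 μGy/h
Total = 14.03 + 1.894 + 4.882 = 20.81 μGy/h.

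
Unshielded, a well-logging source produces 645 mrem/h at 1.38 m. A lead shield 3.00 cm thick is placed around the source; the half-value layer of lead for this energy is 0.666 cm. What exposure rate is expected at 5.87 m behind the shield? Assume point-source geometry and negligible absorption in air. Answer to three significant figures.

1.57 mrem/h

Distance alone: (1.38/5.87)² = 0.05527, so 645 × 0.05527 = 35.65 mrem/h.
Shield: 3.00/0.666 = 4.505 half-value layers → attenuation 2^(−4.505) = 0.04404.
Combined: 35.65 × 0.04404 = 1.570 mrem/h.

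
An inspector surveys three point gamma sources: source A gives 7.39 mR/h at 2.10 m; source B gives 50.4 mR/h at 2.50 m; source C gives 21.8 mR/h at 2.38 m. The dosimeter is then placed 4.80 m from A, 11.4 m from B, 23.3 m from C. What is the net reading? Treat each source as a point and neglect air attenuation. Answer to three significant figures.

By superposition, sum each source's inverse-square contribution:
A: 7.39 × (2.10/4.80)² = 1.414 mR/h
B: 50.4 × (2.50/11.4)² = 2.424 mR/h
C: 21.8 × (2.38/23.3)² = 0.2275 mR/h
Total = 1.414 + 2.424 + 0.2275 = 4.066 mR/h.

4.07 mR/h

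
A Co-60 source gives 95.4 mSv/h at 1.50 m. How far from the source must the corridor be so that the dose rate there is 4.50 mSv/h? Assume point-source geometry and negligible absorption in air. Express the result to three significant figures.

6.91 m

Applying the 1/r² law, d₂ = d₁·√(I₁/I₂).
I₁/I₂ = 95.4/4.50 = 21.20, so d₂ = 1.50 × √21.20 = 6.907 m.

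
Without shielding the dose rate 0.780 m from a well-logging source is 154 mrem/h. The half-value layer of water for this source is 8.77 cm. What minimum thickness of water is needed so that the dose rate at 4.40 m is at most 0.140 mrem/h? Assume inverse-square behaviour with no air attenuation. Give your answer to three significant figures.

44.8 cm

At 4.40 m, distance alone gives 154 × (0.780/4.40)² = 154 × 0.03143 = 4.840 mrem/h.
Further attenuation needed: 4.840/0.140 = 34.57.
n = log₂(34.57) = 5.111 half-value layers.
Thickness = 5.111 × 8.77 cm = 44.82 cm.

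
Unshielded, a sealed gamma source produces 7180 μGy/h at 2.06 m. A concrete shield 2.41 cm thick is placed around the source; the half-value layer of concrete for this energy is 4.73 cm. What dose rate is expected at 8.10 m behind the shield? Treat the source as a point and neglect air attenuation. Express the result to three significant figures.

Distance alone: 7180 × (2.06/8.10)² = 7180 × 0.06468 = 464.4 μGy/h.
Shield: 2.41/4.73 = 0.5095 half-value layers → attenuation 2^(−0.5095) = 0.7025.
Combined: 464.4 × 0.7025 = 326.2 μGy/h.

326 μGy/h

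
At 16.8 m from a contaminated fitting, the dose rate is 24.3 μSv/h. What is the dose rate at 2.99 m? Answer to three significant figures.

By the inverse-square law, the rate at 2.99 m is
24.3 × (16.8/2.99)² = 24.3 × 31.57 = 767.2 μSv/h.

767 μSv/h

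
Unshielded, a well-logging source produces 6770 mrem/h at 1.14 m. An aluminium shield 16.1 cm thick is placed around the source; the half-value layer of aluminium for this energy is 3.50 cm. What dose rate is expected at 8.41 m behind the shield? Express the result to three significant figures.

5.13 mrem/h

Distance alone: (1.14/8.41)² = 0.01837, so 6770 × 0.01837 = 124.4 mrem/h.
Shield: 16.1/3.50 = 4.600 half-value layers → attenuation 2^(−4.600) = 0.04123.
Combined: 124.4 × 0.04123 = 5.129 mrem/h.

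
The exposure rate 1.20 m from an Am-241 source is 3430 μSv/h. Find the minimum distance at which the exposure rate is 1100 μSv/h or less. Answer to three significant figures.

2.12 m

By the inverse-square law, d₂ = d₁·√(I₁/I₂).
I₁/I₂ = 3430/1100 = 3.118, so d₂ = 1.20 × √3.118 = 2.119 m.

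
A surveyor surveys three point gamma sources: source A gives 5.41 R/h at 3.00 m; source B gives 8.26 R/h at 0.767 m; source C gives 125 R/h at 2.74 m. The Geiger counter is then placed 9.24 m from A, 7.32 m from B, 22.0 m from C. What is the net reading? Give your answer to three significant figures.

2.60 R/h

Each source contributes Iᵢ·(dᵢ/rᵢ)²; contributions add.
A: 5.41 × (3.00/9.24)² = 0.5703 R/h
B: 8.26 × (0.767/7.32)² = 0.09069 R/h
C: 125 × (2.74/22.0)² = 1.939 R/h
Total = 0.5703 + 0.09069 + 1.939 = 2.600 R/h.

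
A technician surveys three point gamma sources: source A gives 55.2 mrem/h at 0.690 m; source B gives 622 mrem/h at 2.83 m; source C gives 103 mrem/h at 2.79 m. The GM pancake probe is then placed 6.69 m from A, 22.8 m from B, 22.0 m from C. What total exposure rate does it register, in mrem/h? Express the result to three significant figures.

By superposition, sum each source's inverse-square contribution:
A: 55.2 × (0.690/6.69)² = 0.5872 mrem/h
B: 622 × (2.83/22.8)² = 9.583 mrem/h
C: 103 × (2.79/22.0)² = 1.657 mrem/h
Total = 0.5872 + 9.583 + 1.657 = 11.83 mrem/h.

11.8 mrem/h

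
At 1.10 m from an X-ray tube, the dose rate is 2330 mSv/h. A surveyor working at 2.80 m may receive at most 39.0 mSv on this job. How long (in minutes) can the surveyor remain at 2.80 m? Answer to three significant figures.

6.51 min

By the inverse-square law, rate at 2.80 m:
2330 × (1.10/2.80)² = 2330 × 0.1543 = 359.5 mSv/h.
Stay time = 39.0 mSv ÷ 359.5 mSv/h = 0.1085 h = 6.510 min.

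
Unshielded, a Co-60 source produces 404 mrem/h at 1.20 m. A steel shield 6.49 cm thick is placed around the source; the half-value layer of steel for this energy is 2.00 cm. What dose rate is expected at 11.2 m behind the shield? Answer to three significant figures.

Distance alone: 404 × (1.20/11.2)² = 404 × 0.01148 = 4.638 mrem/h.
Shield: 6.49/2.00 = 3.245 half-value layers → attenuation 2^(−3.245) = 0.1055.
Combined: 4.638 × 0.1055 = 0.4893 mrem/h.

0.489 mrem/h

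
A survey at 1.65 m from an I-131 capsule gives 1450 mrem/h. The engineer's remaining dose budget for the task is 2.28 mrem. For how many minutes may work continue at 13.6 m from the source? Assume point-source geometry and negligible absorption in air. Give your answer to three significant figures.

Since intensity falls as 1/r², rate at 13.6 m:
1450 × (1.65/13.6)² = 1450 × 0.01472 = 21.34 mrem/h.
Stay time = 2.28 mrem ÷ 21.34 mrem/h = 0.1068 h = 6.408 min.

6.41 min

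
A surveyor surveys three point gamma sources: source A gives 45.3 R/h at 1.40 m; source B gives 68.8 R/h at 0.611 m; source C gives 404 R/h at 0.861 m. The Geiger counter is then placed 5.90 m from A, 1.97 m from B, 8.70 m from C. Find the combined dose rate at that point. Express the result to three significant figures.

13.1 R/h

Each source contributes Iᵢ·(dᵢ/rᵢ)²; contributions add.
A: 45.3 × (1.40/5.90)² = 2.551 R/h
B: 68.8 × (0.611/1.97)² = 6.618 R/h
C: 404 × (0.861/8.70)² = 3.957 R/h
Total = 2.551 + 6.618 + 3.957 = 13.13 R/h.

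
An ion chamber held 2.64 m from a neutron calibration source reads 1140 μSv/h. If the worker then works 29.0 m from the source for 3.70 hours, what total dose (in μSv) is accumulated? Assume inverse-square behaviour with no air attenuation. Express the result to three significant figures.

35.0 μSv

Applying the 1/r² law, rate at 29.0 m:
(2.64/29.0)² = 0.008287, so 1140 × 0.008287 = 9.447 μSv/h.
Dose = rate × time = 9.447 μSv/h × 3.700 h = 34.95 μSv.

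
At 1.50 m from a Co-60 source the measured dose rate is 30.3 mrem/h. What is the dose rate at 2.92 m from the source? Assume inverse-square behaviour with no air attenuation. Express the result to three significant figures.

Using I₁d₁² = I₂d₂², scaling from 1.50 m to 2.92 m:
30.3 × (1.50/2.92)² = 30.3 × 0.2639 = 7.996 mrem/h.

8.00 mrem/h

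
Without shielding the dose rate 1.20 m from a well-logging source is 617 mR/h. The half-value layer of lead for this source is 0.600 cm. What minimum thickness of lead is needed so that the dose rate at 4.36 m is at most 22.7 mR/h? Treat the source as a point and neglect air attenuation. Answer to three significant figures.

0.625 cm

At 4.36 m, distance alone gives 617 × (1.20/4.36)² = 617 × 0.07575 = 46.74 mR/h.
Further attenuation needed: 46.74/22.7 = 2.059.
n = log₂(2.059) = 1.042 half-value layers.
Thickness = 1.042 × 0.600 cm = 0.6252 cm.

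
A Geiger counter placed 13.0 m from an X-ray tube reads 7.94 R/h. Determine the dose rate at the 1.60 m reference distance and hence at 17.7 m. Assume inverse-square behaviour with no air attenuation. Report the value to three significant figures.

Since intensity falls as 1/r²,
At 1.60 m: (13.0/1.60)² = 66.02, so 7.94 × 66.02 = 524.2 R/h
At 17.7 m: 524.2 × (1.60/17.7)² = 524.2 × 0.008171 = 4.283 R/h.

524 R/h; 4.28 R/h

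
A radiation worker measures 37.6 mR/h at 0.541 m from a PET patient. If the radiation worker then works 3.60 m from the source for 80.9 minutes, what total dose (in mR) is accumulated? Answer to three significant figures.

Applying the 1/r² law, rate at 3.60 m:
(0.541/3.60)² = 0.02258, so 37.6 × 0.02258 = 0.8490 mR/h.
Dose = rate × time = 0.8490 mR/h × 1.348 h = 1.144 mR.

1.14 mR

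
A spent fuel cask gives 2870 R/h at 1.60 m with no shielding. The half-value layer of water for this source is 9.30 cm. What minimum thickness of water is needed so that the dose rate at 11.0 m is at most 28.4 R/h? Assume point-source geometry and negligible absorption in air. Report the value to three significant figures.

At 11.0 m, distance alone gives (1.60/11.0)² = 0.02116, so 2870 × 0.02116 = 60.73 R/h.
Further attenuation needed: 60.73/28.4 = 2.138.
n = log₂(2.138) = 1.096 half-value layers.
Thickness = 1.096 × 9.30 cm = 10.19 cm.

10.2 cm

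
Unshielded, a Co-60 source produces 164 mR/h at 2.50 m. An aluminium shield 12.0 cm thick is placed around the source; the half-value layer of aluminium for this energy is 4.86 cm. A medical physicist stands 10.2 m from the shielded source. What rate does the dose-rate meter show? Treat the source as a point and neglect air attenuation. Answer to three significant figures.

1.78 mR/h

Distance alone: (2.50/10.2)² = 0.06007, so 164 × 0.06007 = 9.851 mR/h.
Shield: 12.0/4.86 = 2.469 half-value layers → attenuation 2^(−2.469) = 0.1806.
Combined: 9.851 × 0.1806 = 1.779 mR/h.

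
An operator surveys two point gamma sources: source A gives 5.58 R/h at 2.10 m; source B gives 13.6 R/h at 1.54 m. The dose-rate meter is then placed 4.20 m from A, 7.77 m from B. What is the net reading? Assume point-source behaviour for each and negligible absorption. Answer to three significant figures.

1.93 R/h

Each source contributes Iᵢ·(dᵢ/rᵢ)²; contributions add.
A: 5.58 × (2.10/4.20)² = 1.395 R/h
B: 13.6 × (1.54/7.77)² = 0.5342 R/h
Total = 1.395 + 0.5342 = 1.929 R/h.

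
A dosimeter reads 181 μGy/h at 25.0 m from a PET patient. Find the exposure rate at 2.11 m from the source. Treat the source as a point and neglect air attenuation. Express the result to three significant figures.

25400 μGy/h

Since intensity falls as 1/r², the rate at 2.11 m is
(25.0/2.11)² = 140.4, so 181 × 140.4 = 25410 μGy/h.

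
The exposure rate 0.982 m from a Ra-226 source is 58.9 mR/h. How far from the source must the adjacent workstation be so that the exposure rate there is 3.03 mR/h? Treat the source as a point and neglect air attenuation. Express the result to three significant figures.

Applying the 1/r² law, d₂ = d₁·√(I₁/I₂).
I₁/I₂ = 58.9/3.03 = 19.44, so d₂ = 0.982 × √19.44 = 4.330 m.

4.33 m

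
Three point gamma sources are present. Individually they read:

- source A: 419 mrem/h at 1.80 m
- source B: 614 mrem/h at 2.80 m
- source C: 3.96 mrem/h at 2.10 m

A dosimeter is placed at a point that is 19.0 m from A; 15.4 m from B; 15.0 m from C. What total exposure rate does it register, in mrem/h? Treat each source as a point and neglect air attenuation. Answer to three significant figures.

Each source contributes Iᵢ·(dᵢ/rᵢ)²; contributions add.
A: 419 × (1.80/19.0)² = 3.761 mrem/h
B: 614 × (2.80/15.4)² = 20.30 mrem/h
C: 3.96 × (2.10/15.0)² = 0.07762 mrem/h
Total = 3.761 + 20.30 + 0.07762 = 24.14 mrem/h.

24.1 mrem/h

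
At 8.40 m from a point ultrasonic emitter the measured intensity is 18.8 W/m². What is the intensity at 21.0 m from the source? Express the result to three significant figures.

3.01 W/m²

Since intensity falls as 1/r², scaling from 8.40 m to 21.0 m:
18.8 × (8.40/21.0)² = 18.8 × 0.1600 = 3.008 W/m².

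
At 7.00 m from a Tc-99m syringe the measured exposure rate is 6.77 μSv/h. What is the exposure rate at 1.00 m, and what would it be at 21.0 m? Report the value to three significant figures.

Using I₁d₁² = I₂d₂²,
At 1.00 m: (7.00/1.00)² = 49.00, so 6.77 × 49.00 = 331.7 μSv/h
At 21.0 m: 331.7 × (1.00/21.0)² = 331.7 × 0.002268 = 0.7523 μSv/h.

332 μSv/h; 0.752 μSv/h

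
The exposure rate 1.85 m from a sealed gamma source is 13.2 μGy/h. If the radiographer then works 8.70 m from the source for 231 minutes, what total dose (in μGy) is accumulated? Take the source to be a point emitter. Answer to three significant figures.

Using I₁d₁² = I₂d₂², rate at 8.70 m:
13.2 × (1.85/8.70)² = 13.2 × 0.04522 = 0.5969 μGy/h.
Dose = rate × time = 0.5969 μGy/h × 3.850 h = 2.298 μGy.

2.30 μGy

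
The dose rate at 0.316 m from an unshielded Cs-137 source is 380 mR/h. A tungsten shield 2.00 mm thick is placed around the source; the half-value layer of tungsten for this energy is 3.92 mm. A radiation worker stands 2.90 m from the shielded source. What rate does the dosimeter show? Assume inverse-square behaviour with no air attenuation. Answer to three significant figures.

Distance alone: (0.316/2.90)² = 0.01187, so 380 × 0.01187 = 4.511 mR/h.
Shield: 2.00/3.92 = 0.5102 half-value layers → attenuation 2^(−0.5102) = 0.7021.
Combined: 4.511 × 0.7021 = 3.167 mR/h.

3.17 mR/h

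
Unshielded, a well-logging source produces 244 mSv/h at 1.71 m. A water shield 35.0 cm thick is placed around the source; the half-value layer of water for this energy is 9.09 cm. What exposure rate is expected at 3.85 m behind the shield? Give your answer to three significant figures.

3.34 mSv/h

Distance alone: 244 × (1.71/3.85)² = 244 × 0.1973 = 48.14 mSv/h.
Shield: 35.0/9.09 = 3.850 half-value layers → attenuation 2^(−3.850) = 0.06935.
Combined: 48.14 × 0.06935 = 3.339 mSv/h.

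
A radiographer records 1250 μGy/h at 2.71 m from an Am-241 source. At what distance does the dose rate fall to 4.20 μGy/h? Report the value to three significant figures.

Applying the 1/r² law, d₂ = d₁·√(I₁/I₂).
I₁/I₂ = 1250/4.20 = 297.6, so d₂ = 2.71 × √297.6 = 46.75 m.

46.8 m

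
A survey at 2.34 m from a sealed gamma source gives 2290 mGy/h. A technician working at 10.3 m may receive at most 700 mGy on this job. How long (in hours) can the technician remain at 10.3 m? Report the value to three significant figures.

Since intensity falls as 1/r², rate at 10.3 m:
2290 × (2.34/10.3)² = 2290 × 0.05161 = 118.2 mGy/h.
Stay time = 700 mGy ÷ 118.2 mGy/h = 5.922 h.

5.92 h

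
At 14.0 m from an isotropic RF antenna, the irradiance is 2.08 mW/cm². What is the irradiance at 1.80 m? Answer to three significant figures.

126 mW/cm²

Applying the 1/r² law, the rate at 1.80 m is
(14.0/1.80)² = 60.49, so 2.08 × 60.49 = 125.8 mW/cm².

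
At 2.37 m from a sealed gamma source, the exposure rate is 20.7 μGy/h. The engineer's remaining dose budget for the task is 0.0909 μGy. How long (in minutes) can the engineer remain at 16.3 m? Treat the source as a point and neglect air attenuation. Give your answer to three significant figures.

By the inverse-square law, rate at 16.3 m:
20.7 × (2.37/16.3)² = 20.7 × 0.02114 = 0.4376 μGy/h.
Stay time = 0.0909 μGy ÷ 0.4376 μGy/h = 0.2077 h = 12.46 min.

12.5 min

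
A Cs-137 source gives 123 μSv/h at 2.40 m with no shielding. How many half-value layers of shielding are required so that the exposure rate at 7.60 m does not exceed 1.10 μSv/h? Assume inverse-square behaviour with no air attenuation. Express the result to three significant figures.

At 7.60 m, distance alone gives (2.40/7.60)² = 0.09972, so 123 × 0.09972 = 12.27 μSv/h.
Further attenuation needed: 12.27/1.10 = 11.15.
n = log₂(11.15) = 3.479 half-value layers.

3.48 half-value layers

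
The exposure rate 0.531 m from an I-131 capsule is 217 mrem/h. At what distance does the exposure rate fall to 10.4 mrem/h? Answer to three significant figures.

2.43 m

Since intensity falls as 1/r², d₂ = d₁·√(I₁/I₂).
I₁/I₂ = 217/10.4 = 20.87, so d₂ = 0.531 × √20.87 = 2.426 m.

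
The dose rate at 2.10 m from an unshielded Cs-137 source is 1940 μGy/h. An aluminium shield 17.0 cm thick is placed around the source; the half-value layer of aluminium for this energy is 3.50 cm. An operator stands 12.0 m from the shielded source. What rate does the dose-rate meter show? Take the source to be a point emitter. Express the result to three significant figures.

Distance alone: (2.10/12.0)² = 0.03063, so 1940 × 0.03063 = 59.42 μGy/h.
Shield: 17.0/3.50 = 4.857 half-value layers → attenuation 2^(−4.857) = 0.03451.
Combined: 59.42 × 0.03451 = 2.051 μGy/h.

2.05 μGy/h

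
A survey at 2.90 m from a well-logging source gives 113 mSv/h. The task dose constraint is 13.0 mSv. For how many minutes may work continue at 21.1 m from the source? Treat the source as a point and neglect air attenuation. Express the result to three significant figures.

365 min

Applying the 1/r² law, rate at 21.1 m:
113 × (2.90/21.1)² = 113 × 0.01889 = 2.135 mSv/h.
Stay time = 13.0 mSv ÷ 2.135 mSv/h = 6.089 h = 365.3 min.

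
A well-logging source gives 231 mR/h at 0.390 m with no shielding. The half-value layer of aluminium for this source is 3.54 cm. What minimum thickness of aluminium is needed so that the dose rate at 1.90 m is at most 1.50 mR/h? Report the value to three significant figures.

At 1.90 m, distance alone gives 231 × (0.390/1.90)² = 231 × 0.04213 = 9.732 mR/h.
Further attenuation needed: 9.732/1.50 = 6.488.
n = log₂(6.488) = 2.698 half-value layers.
Thickness = 2.698 × 3.54 cm = 9.551 cm.

9.55 cm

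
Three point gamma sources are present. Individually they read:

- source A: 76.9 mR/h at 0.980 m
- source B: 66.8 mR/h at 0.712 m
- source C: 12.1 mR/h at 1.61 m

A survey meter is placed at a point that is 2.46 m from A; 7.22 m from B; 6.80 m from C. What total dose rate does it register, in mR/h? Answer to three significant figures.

13.5 mR/h

Each source contributes Iᵢ·(dᵢ/rᵢ)²; contributions add.
A: 76.9 × (0.980/2.46)² = 12.20 mR/h
B: 66.8 × (0.712/7.22)² = 0.6496 mR/h
C: 12.1 × (1.61/6.80)² = 0.6783 mR/h
Total = 12.20 + 0.6496 + 0.6783 = 13.53 mR/h.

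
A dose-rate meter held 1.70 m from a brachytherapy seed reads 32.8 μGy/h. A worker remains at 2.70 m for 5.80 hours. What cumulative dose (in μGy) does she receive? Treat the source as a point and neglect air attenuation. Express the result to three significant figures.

75.4 μGy

Intensity scales as (d₁/d₂)², so rate at 2.70 m:
(1.70/2.70)² = 0.3964, so 32.8 × 0.3964 = 13.00 μGy/h.
Dose = rate × time = 13.00 μGy/h × 5.800 h = 75.40 μGy.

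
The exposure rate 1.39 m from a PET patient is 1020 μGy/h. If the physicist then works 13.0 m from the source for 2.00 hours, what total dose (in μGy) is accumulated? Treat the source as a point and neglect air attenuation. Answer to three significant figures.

Intensity scales as (d₁/d₂)², so rate at 13.0 m:
(1.39/13.0)² = 0.01143, so 1020 × 0.01143 = 11.66 μGy/h.
Dose = rate × time = 11.66 μGy/h × 2.000 h = 23.32 μGy.

23.3 μGy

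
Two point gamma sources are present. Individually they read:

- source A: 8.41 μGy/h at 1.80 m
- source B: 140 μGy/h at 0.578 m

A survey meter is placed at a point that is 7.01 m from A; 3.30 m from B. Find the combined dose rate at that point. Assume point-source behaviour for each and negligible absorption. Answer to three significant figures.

By superposition, sum each source's inverse-square contribution:
A: 8.41 × (1.80/7.01)² = 0.5545 μGy/h
B: 140 × (0.578/3.30)² = 4.295 μGy/h
Total = 0.5545 + 4.295 = 4.849 μGy/h.

4.85 μGy/h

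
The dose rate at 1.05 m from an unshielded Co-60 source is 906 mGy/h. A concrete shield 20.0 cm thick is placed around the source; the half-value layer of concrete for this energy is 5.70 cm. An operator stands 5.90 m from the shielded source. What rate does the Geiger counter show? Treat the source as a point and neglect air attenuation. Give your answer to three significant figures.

Distance alone: (1.05/5.90)² = 0.03167, so 906 × 0.03167 = 28.69 mGy/h.
Shield: 20.0/5.70 = 3.509 half-value layers → attenuation 2^(−3.509) = 0.08784.
Combined: 28.69 × 0.08784 = 2.520 mGy/h.

2.52 mGy/h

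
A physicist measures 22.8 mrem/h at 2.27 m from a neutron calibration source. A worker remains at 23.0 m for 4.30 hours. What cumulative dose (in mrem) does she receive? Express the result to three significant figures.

0.955 mrem

By the inverse-square law, rate at 23.0 m:
(2.27/23.0)² = 0.009741, so 22.8 × 0.009741 = 0.2221 mrem/h.
Dose = rate × time = 0.2221 mrem/h × 4.300 h = 0.9550 mrem.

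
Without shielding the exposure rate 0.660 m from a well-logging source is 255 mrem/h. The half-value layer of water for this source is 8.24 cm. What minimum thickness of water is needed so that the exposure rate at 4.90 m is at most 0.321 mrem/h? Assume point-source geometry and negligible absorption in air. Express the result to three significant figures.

At 4.90 m, distance alone gives (0.660/4.90)² = 0.01814, so 255 × 0.01814 = 4.626 mrem/h.
Further attenuation needed: 4.626/0.321 = 14.41.
n = log₂(14.41) = 3.849 half-value layers.
Thickness = 3.849 × 8.24 cm = 31.72 cm.

31.7 cm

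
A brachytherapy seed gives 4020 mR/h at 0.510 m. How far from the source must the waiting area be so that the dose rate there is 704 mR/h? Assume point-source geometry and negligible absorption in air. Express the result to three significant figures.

Intensity scales as (d₁/d₂)², so d₂ = d₁·√(I₁/I₂).
I₁/I₂ = 4020/704 = 5.710, so d₂ = 0.510 × √5.710 = 1.219 m.

1.22 m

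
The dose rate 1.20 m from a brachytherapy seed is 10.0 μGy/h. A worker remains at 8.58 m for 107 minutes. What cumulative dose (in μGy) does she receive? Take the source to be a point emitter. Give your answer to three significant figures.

0.349 μGy

Intensity scales as (d₁/d₂)², so rate at 8.58 m:
(1.20/8.58)² = 0.01956, so 10.0 × 0.01956 = 0.1956 μGy/h.
Dose = rate × time = 0.1956 μGy/h × 1.783 h = 0.3488 μGy.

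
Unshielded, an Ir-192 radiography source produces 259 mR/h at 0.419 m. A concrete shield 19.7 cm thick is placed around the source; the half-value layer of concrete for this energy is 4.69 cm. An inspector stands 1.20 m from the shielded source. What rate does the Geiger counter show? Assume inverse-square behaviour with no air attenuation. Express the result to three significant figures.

Distance alone: 259 × (0.419/1.20)² = 259 × 0.1219 = 31.57 mR/h.
Shield: 19.7/4.69 = 4.200 half-value layers → attenuation 2^(−4.200) = 0.05441.
Combined: 31.57 × 0.05441 = 1.718 mR/h.

1.72 mR/h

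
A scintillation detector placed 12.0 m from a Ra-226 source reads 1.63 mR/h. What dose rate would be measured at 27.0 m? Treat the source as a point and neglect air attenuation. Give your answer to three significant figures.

0.322 mR/h

Applying the 1/r² law, scaling from 12.0 m to 27.0 m:
(12.0/27.0)² = 0.1975, so 1.63 × 0.1975 = 0.3219 mR/h.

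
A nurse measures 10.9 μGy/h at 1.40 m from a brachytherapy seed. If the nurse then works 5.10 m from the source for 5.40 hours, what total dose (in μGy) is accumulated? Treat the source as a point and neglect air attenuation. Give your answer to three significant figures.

4.44 μGy

Since intensity falls as 1/r², rate at 5.10 m:
(1.40/5.10)² = 0.07536, so 10.9 × 0.07536 = 0.8214 μGy/h.
Dose = rate × time = 0.8214 μGy/h × 5.400 h = 4.436 μGy.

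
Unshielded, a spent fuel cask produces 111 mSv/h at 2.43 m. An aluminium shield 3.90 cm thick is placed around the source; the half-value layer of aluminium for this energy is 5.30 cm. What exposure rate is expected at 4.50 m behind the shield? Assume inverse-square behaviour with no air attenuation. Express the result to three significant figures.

Distance alone: (2.43/4.50)² = 0.2916, so 111 × 0.2916 = 32.37 mSv/h.
Shield: 3.90/5.30 = 0.7358 half-value layers → attenuation 2^(−0.7358) = 0.6005.
Combined: 32.37 × 0.6005 = 19.44 mSv/h.

19.4 mSv/h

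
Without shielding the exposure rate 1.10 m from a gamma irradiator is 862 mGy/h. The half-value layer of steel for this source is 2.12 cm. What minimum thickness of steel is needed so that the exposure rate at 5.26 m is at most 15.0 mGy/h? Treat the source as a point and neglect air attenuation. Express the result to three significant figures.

At 5.26 m, distance alone gives (1.10/5.26)² = 0.04373, so 862 × 0.04373 = 37.70 mGy/h.
Further attenuation needed: 37.70/15.0 = 2.513.
n = log₂(2.513) = 1.329 half-value layers.
Thickness = 1.329 × 2.12 cm = 2.817 cm.

2.82 cm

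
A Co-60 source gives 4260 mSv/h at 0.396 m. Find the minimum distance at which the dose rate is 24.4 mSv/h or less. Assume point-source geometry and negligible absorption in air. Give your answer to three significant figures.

5.23 m

Using I₁d₁² = I₂d₂², d₂ = d₁·√(I₁/I₂).
I₁/I₂ = 4260/24.4 = 174.6, so d₂ = 0.396 × √174.6 = 5.233 m.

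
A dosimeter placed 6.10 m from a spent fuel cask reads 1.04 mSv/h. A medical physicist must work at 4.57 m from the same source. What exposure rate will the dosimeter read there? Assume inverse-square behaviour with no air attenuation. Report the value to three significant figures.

Using I₁d₁² = I₂d₂², scaling from 6.10 m to 4.57 m:
(6.10/4.57)² = 1.782, so 1.04 × 1.782 = 1.853 mSv/h.

1.85 mSv/h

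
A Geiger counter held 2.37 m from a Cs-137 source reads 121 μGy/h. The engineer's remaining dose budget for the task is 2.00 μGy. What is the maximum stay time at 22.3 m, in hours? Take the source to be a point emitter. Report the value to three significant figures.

1.46 h

Applying the 1/r² law, rate at 22.3 m:
(2.37/22.3)² = 0.01130, so 121 × 0.01130 = 1.367 μGy/h.
Stay time = 2.00 μGy ÷ 1.367 μGy/h = 1.463 h.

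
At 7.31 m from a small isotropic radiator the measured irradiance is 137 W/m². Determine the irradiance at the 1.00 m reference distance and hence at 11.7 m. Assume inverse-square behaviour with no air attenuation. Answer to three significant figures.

By the inverse-square law,
At 1.00 m: (7.31/1.00)² = 53.44, so 137 × 53.44 = 7321 W/m²
At 11.7 m: 7321 × (1.00/11.7)² = 7321 × 0.007305 = 53.48 W/m².

7320 W/m²; 53.5 W/m²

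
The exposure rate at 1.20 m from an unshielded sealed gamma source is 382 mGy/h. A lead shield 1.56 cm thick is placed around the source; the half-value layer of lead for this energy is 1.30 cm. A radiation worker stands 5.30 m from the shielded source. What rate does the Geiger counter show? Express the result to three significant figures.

Distance alone: 382 × (1.20/5.30)² = 382 × 0.05126 = 19.58 mGy/h.
Shield: 1.56/1.30 = 1.200 half-value layers → attenuation 2^(−1.200) = 0.4353.
Combined: 19.58 × 0.4353 = 8.523 mGy/h.

8.52 mGy/h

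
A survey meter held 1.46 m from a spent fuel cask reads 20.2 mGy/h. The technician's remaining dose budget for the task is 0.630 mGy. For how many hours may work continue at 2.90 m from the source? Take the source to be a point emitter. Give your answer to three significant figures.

Intensity scales as (d₁/d₂)², so rate at 2.90 m:
20.2 × (1.46/2.90)² = 20.2 × 0.2535 = 5.121 mGy/h.
Stay time = 0.630 mGy ÷ 5.121 mGy/h = 0.1230 h.

0.123 h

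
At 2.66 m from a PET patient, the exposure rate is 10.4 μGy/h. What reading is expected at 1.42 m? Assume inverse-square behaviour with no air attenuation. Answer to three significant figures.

36.5 μGy/h

Intensity scales as (d₁/d₂)², so the rate at 1.42 m is
(2.66/1.42)² = 3.509, so 10.4 × 3.509 = 36.49 μGy/h.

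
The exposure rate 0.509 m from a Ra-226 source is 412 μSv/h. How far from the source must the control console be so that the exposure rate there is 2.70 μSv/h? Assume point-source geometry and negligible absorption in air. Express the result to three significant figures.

Applying the 1/r² law, d₂ = d₁·√(I₁/I₂).
I₁/I₂ = 412/2.70 = 152.6, so d₂ = 0.509 × √152.6 = 6.288 m.

6.29 m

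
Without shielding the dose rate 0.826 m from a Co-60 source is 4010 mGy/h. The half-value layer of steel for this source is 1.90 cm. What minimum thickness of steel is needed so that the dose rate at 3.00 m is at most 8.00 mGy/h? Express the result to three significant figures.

9.97 cm

At 3.00 m, distance alone gives (0.826/3.00)² = 0.07581, so 4010 × 0.07581 = 304.0 mGy/h.
Further attenuation needed: 304.0/8.00 = 38.00.
n = log₂(38.00) = 5.248 half-value layers.
Thickness = 5.248 × 1.90 cm = 9.971 cm.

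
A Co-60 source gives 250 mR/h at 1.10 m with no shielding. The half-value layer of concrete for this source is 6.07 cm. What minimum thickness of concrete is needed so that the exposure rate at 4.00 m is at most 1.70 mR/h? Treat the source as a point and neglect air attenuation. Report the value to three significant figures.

At 4.00 m, distance alone gives 250 × (1.10/4.00)² = 250 × 0.07563 = 18.91 mR/h.
Further attenuation needed: 18.91/1.70 = 11.12.
n = log₂(11.12) = 3.475 half-value layers.
Thickness = 3.475 × 6.07 cm = 21.09 cm.

21.1 cm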